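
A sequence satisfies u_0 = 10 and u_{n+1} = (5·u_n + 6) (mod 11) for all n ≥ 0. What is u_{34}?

3

Listing terms: u_0 = 10; u_1 = 1; u_2 = 0; u_3 = 6; u_4 = 3; u_5 = 10.
The sequence repeats with period 5.
(34 - 0) mod 5 = 4, so u_{34} = u_4 = 3.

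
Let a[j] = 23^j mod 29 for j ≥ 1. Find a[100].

7

Computing terms: a[1] = 23, a[2] = 7, a[3] = 16, a[4] = 20, a[5] = 25, a[6] = 24, a[7] = 1, a[8] = 23.
The sequence repeats with period 7.
(100 - 1) mod 7 = 1, so a[100] = a[2] = 7.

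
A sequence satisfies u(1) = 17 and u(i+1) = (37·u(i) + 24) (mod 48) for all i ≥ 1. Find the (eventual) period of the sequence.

4

u(1) = 17; u(2) = 29; u(3) = 41; u(4) = 5; u(5) = 17.
The sequence repeats with period 4.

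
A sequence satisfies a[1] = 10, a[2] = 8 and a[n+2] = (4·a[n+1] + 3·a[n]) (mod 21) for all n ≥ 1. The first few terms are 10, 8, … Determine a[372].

5

a[1] = 10, a[2] = 8, a[3] = 20, a[4] = 20, a[5] = 14, a[6] = 11, a[7] = 2, a[8] = 20, a[9] = 2, a[10] = 5, a[11] = 5, a[12] = 14, a[13] = 8, a[14] = 11, a[15] = 5, a[16] = 11, a[17] = 17, a[18] = 17, a[19] = 14, a[20] = 2, a[21] = 8, a[22] = 17, a[23] = 8, a[24] = 20.
Since (a[23], a[24]) = (a[2], a[3]) = (8, 20) (two consecutive terms determine the rest), the sequence is eventually periodic: after a pre-period of length 1 it cycles with period 21.
For n ≥ 2, a[n] depends only on (n - 2) mod 21. (372 - 2) mod 21 = 13, so a[372] = a[15] = 5.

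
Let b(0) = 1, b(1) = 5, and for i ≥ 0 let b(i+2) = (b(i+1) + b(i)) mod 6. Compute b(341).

4

We have b(0) = 1, b(1) = 5, b(2) = 0, b(3) = 5, b(4) = 5, b(5) = 4, b(6) = 3, b(7) = 1, b(8) = 4, b(9) = 5, b(10) = 3, b(11) = 2, b(12) = 5, b(13) = 1, b(14) = 0, b(15) = 1, b(16) = 1, b(17) = 2, b(18) = 3, b(19) = 5, b(20) = 2, b(21) = 1, b(22) = 3, b(23) = 4, b(24) = 1, b(25) = 5.
The sequence repeats with period 24.
(341 - 0) mod 24 = 5, so b(341) = b(5) = 4.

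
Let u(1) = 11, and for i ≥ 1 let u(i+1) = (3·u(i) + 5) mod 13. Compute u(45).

We have u(1) = 11, u(2) = 12, u(3) = 2, u(4) = 11.
Since u(4) = u(1) = 11, the sequence is periodic with period 3.
So u(45) = u(1 + ((45-1) mod 3)) = u(3) = 2.

2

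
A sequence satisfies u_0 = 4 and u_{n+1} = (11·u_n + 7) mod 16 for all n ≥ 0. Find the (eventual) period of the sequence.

We have u_0 = 4; u_1 = 3; u_2 = 8; u_3 = 15; u_4 = 12; u_5 = 11; u_6 = 0; u_7 = 7; u_8 = 4.
The sequence repeats with period 8.

8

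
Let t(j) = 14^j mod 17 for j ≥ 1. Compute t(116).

Listing terms: t(1) = 14,  t(2) = 9,  t(3) = 7,  t(4) = 13,  t(5) = 12,  t(6) = 15,  t(7) = 6,  t(8) = 16,  t(9) = 3,  t(10) = 8,  t(11) = 10,  t(12) = 4,  t(13) = 5,  t(14) = 2,  t(15) = 11,  t(16) = 1,  t(17) = 14.
The sequence repeats with period 16.
(116 - 1) mod 16 = 3, so t(116) = t(4) = 13.

13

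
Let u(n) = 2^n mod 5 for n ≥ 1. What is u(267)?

Computing terms: u(1) = 2,  u(2) = 4,  u(3) = 3,  u(4) = 1,  u(5) = 2.
The sequence repeats with period 4.
(267 - 1) mod 4 = 2, so u(267) = u(3) = 3.

3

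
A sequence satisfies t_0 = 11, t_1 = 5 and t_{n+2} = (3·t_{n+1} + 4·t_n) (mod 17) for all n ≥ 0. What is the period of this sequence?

t_0 = 11; t_1 = 5; t_2 = 8; t_3 = 10; t_4 = 11; t_5 = 5.
The sequence repeats with period 4.

4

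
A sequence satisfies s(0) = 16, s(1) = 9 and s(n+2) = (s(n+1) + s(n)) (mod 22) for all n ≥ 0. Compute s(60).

Computing terms: s(0) = 16, s(1) = 9, s(2) = 3, s(3) = 12, s(4) = 15, s(5) = 5, s(6) = 20, s(7) = 3, s(8) = 1, s(9) = 4, s(10) = 5, s(11) = 9, s(12) = 14, s(13) = 1, s(14) = 15, s(15) = 16, s(16) = 9.
Since (s(15), s(16)) = (s(0), s(1)) = (16, 9) (two consecutive terms determine the rest), the sequence is periodic with period 15.
(60 - 0) mod 15 = 0, so s(60) = s(0) = 16.

16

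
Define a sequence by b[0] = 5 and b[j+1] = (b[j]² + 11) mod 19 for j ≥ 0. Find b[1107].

3

Computing terms: b[0] = 5; b[1] = 17; b[2] = 15; b[3] = 8; b[4] = 18; b[5] = 12; b[6] = 3; b[7] = 1; b[8] = 12.
Since b[8] = b[5] = 12, the sequence is eventually periodic: after a pre-period of length 5 it cycles with period 3.
For j ≥ 5, b[j] depends only on (j - 5) mod 3. (1107 - 5) mod 3 = 1, so b[1107] = b[6] = 3.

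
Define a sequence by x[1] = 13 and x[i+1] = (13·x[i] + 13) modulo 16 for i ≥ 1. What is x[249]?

We have x[1] = 13, x[2] = 6, x[3] = 11, x[4] = 12, x[5] = 9, x[6] = 2, x[7] = 7, x[8] = 8, x[9] = 5, x[10] = 14, x[11] = 3, x[12] = 4, x[13] = 1, x[14] = 10, x[15] = 15, x[16] = 0, x[17] = 13.
The sequence repeats with period 16.
So x[249] = x[1 + ((249-1) mod 16)] = x[9] = 5.

5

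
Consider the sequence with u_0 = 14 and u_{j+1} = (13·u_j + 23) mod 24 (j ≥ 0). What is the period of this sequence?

u_0 = 14, u_1 = 13, u_2 = 0, u_3 = 23, u_4 = 10, u_5 = 9, u_6 = 20, u_7 = 19, u_8 = 6, u_9 = 5, u_{10} = 16, u_{11} = 15, u_{12} = 2, u_{13} = 1, u_{14} = 12, u_{15} = 11, u_{16} = 22, u_{17} = 21, u_{18} = 8, u_{19} = 7, u_{20} = 18, u_{21} = 17, u_{22} = 4, u_{23} = 3, u_{24} = 14.
Since u_{24} = u_0 = 14, the sequence is periodic with period 24.

24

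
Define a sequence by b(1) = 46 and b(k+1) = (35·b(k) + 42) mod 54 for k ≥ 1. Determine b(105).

Listing terms: b(1) = 46, b(2) = 32, b(3) = 28, b(4) = 50, b(5) = 10, b(6) = 14, b(7) = 46.
The sequence repeats with period 6.
So b(105) = b(1 + ((105-1) mod 6)) = b(3) = 28.

28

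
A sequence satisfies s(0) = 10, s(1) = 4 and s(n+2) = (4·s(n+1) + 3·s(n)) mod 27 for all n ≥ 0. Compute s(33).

s(0) = 10; s(1) = 4; s(2) = 19; s(3) = 7; s(4) = 4; s(5) = 10; s(6) = 25; s(7) = 22; s(8) = 1; s(9) = 16; s(10) = 13; s(11) = 19; s(12) = 7.
Since (s(11), s(12)) = (s(2), s(3)) = (19, 7) (two consecutive terms determine the rest), the sequence is eventually periodic: after a pre-period of length 2 it cycles with period 9.
For n ≥ 2, s(n) depends only on (n - 2) mod 9. (33 - 2) mod 9 = 4, so s(33) = s(6) = 25.

25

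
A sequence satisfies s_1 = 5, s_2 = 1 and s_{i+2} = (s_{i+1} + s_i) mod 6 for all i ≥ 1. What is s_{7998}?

Computing terms: s_1 = 5,  s_2 = 1,  s_3 = 0,  s_4 = 1,  s_5 = 1,  s_6 = 2,  s_7 = 3,  s_8 = 5,  s_9 = 2,  s_{10} = 1,  s_{11} = 3,  s_{12} = 4,  s_{13} = 1,  s_{14} = 5,  s_{15} = 0,  s_{16} = 5,  s_{17} = 5,  s_{18} = 4,  s_{19} = 3,  s_{20} = 1,  s_{21} = 4,  s_{22} = 5,  s_{23} = 3,  s_{24} = 2,  s_{25} = 5,  s_{26} = 1.
Since (s_{25}, s_{26}) = (s_1, s_2) = (5, 1) (two consecutive terms determine the rest), the sequence is periodic with period 24.
So s_{7998} = s_{1 + ((7998-1) mod 24)} = s_6 = 2.

2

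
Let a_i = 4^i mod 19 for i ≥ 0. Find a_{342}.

a_0 = 1, a_1 = 4, a_2 = 16, a_3 = 7, a_4 = 9, a_5 = 17, a_6 = 11, a_7 = 6, a_8 = 5, a_9 = 1.
The sequence repeats with period 9.
(342 - 0) mod 9 = 0, so a_{342} = a_0 = 1.

1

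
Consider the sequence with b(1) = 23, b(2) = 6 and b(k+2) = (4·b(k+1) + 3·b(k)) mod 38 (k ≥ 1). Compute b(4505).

We have b(1) = 23, b(2) = 6, b(3) = 17, b(4) = 10, b(5) = 15, b(6) = 14, b(7) = 25, b(8) = 28, b(9) = 35, b(10) = 34, b(11) = 13, b(12) = 2, b(13) = 9, b(14) = 4, b(15) = 5, b(16) = 32, b(17) = 29, b(18) = 22, b(19) = 23, b(20) = 6.
Since (b(19), b(20)) = (b(1), b(2)) = (23, 6) (two consecutive terms determine the rest), the sequence is periodic with period 18.
So b(4505) = b(1 + ((4505-1) mod 18)) = b(5) = 15.

15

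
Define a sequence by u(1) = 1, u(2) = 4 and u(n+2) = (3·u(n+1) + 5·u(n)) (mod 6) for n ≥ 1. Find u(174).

1

u(1) = 1, u(2) = 4, u(3) = 5, u(4) = 5, u(5) = 4, u(6) = 1, u(7) = 5, u(8) = 2, u(9) = 1, u(10) = 1, u(11) = 2, u(12) = 5, u(13) = 1, u(14) = 4.
The sequence repeats with period 12.
So u(174) = u(1 + ((174-1) mod 12)) = u(6) = 1.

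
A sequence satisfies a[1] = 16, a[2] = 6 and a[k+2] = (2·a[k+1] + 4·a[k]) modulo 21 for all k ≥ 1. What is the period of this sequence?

48

a[1] = 16, a[2] = 6, a[3] = 13, a[4] = 8, a[5] = 5, a[6] = 0, a[7] = 20, a[8] = 19, a[9] = 13, a[10] = 18, a[11] = 4, a[12] = 17, a[13] = 8, a[14] = 0, a[15] = 11, a[16] = 1, a[17] = 4, a[18] = 12, a[19] = 19, a[20] = 2, a[21] = 17, a[22] = 0, a[23] = 5, a[24] = 10, a[25] = 19, a[26] = 15, a[27] = 1, a[28] = 20, a[29] = 2, a[30] = 0, a[31] = 8, a[32] = 16, a[33] = 1, a[34] = 3, a[35] = 10, a[36] = 11, a[37] = 20, a[38] = 0, a[39] = 17, a[40] = 13, a[41] = 10, a[42] = 9, a[43] = 16, a[44] = 5, a[45] = 11, a[46] = 0, a[47] = 2, a[48] = 4, a[49] = 16, a[50] = 6.
The sequence repeats with period 48.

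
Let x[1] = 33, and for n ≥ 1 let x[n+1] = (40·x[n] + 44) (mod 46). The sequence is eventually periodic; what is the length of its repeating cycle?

22

Listing terms: x[1] = 33,  x[2] = 30,  x[3] = 2,  x[4] = 32,  x[5] = 36,  x[6] = 12,  x[7] = 18,  x[8] = 28,  x[9] = 14,  x[10] = 6,  x[11] = 8,  x[12] = 42,  x[13] = 22,  x[14] = 4,  x[15] = 20,  x[16] = 16,  x[17] = 40,  x[18] = 34,  x[19] = 24,  x[20] = 38,  x[21] = 0,  x[22] = 44,  x[23] = 10,  x[24] = 30.
Since x[24] = x[2] = 30, the sequence is eventually periodic: after a pre-period of length 1 it cycles with period 22.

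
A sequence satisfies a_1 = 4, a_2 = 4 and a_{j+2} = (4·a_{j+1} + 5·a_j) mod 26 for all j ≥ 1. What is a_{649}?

4

a_1 = 4; a_2 = 4; a_3 = 10; a_4 = 8; a_5 = 4; a_6 = 4.
Since (a_5, a_6) = (a_1, a_2) = (4, 4) (two consecutive terms determine the rest), the sequence is periodic with period 4.
(649 - 1) mod 4 = 0, so a_{649} = a_1 = 4.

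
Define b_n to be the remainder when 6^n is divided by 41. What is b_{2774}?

21

b_0 = 1, b_1 = 6, b_2 = 36, b_3 = 11, b_4 = 25, b_5 = 27, b_6 = 39, b_7 = 29, b_8 = 10, b_9 = 19, b_{10} = 32, b_{11} = 28, b_{12} = 4, b_{13} = 24, b_{14} = 21, b_{15} = 3, b_{16} = 18, b_{17} = 26, b_{18} = 33, b_{19} = 34, b_{20} = 40, b_{21} = 35, b_{22} = 5, b_{23} = 30, b_{24} = 16, b_{25} = 14, b_{26} = 2, b_{27} = 12, b_{28} = 31, b_{29} = 22, b_{30} = 9, b_{31} = 13, b_{32} = 37, b_{33} = 17, b_{34} = 20, b_{35} = 38, b_{36} = 23, b_{37} = 15, b_{38} = 8, b_{39} = 7, b_{40} = 1.
Since b_{40} = b_0 = 1, the sequence is periodic with period 40.
So b_{2774} = b_{0 + ((2774-0) mod 40)} = b_{14} = 21.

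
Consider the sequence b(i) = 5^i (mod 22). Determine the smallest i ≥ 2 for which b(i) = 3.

2

We have b(1) = 5, b(2) = 3, b(3) = 15, b(4) = 9, b(5) = 1, b(6) = 5.
Since b(6) = b(1) = 5, the sequence is periodic with period 5.
The value 3 first appears (with i ≥ 2) at b(2).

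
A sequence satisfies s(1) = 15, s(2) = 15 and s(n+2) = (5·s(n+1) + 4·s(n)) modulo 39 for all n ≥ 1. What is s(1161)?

Listing terms: s(1) = 15,  s(2) = 15,  s(3) = 18,  s(4) = 33,  s(5) = 3,  s(6) = 30,  s(7) = 6,  s(8) = 33,  s(9) = 33,  s(10) = 24,  s(11) = 18,  s(12) = 30,  s(13) = 27,  s(14) = 21,  s(15) = 18,  s(16) = 18,  s(17) = 6,  s(18) = 24,  s(19) = 27,  s(20) = 36,  s(21) = 15,  s(22) = 24,  s(23) = 24,  s(24) = 21,  s(25) = 6,  s(26) = 36,  s(27) = 9,  s(28) = 33,  s(29) = 6,  s(30) = 6,  s(31) = 15,  s(32) = 21,  s(33) = 9,  s(34) = 12,  s(35) = 18,  s(36) = 21,  s(37) = 21,  s(38) = 33,  s(39) = 15,  s(40) = 12,  s(41) = 3,  s(42) = 24,  s(43) = 15,  s(44) = 15.
The sequence repeats with period 42.
So s(1161) = s(1 + ((1161-1) mod 42)) = s(27) = 9.

9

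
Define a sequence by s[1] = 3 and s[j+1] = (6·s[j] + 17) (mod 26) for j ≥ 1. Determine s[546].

25

Listing terms: s[1] = 3, s[2] = 9, s[3] = 19, s[4] = 1, s[5] = 23, s[6] = 25, s[7] = 11, s[8] = 5, s[9] = 21, s[10] = 13, s[11] = 17, s[12] = 15, s[13] = 3.
Since s[13] = s[1] = 3, the sequence is periodic with period 12.
(546 - 1) mod 12 = 5, so s[546] = s[6] = 25.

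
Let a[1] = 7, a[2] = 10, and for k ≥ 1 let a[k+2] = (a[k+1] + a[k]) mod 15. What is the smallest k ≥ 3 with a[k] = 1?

9

Listing terms: a[1] = 7,  a[2] = 10,  a[3] = 2,  a[4] = 12,  a[5] = 14,  a[6] = 11,  a[7] = 10,  a[8] = 6,  a[9] = 1,  a[10] = 7,  a[11] = 8,  a[12] = 0,  a[13] = 8,  a[14] = 8,  a[15] = 1,  a[16] = 9,  a[17] = 10,  a[18] = 4,  a[19] = 14,  a[20] = 3,  a[21] = 2,  a[22] = 5,  a[23] = 7,  a[24] = 12,  a[25] = 4,  a[26] = 1,  a[27] = 5,  a[28] = 6,  a[29] = 11,  a[30] = 2,  a[31] = 13,  a[32] = 0,  a[33] = 13,  a[34] = 13,  a[35] = 11,  a[36] = 9,  a[37] = 5,  a[38] = 14,  a[39] = 4,  a[40] = 3,  a[41] = 7,  a[42] = 10.
The sequence repeats with period 40.
The value 1 first appears (with k ≥ 3) at a[9].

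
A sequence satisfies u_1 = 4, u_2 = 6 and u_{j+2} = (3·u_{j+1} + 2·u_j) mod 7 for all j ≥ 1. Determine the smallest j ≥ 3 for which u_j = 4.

11

u_1 = 4,  u_2 = 6,  u_3 = 5,  u_4 = 6,  u_5 = 0,  u_6 = 5,  u_7 = 1,  u_8 = 6,  u_9 = 6,  u_{10} = 2,  u_{11} = 4,  u_{12} = 2,  u_{13} = 0,  u_{14} = 4,  u_{15} = 5,  u_{16} = 2,  u_{17} = 2,  u_{18} = 3,  u_{19} = 6,  u_{20} = 3,  u_{21} = 0,  u_{22} = 6,  u_{23} = 4,  u_{24} = 3,  u_{25} = 3,  u_{26} = 1,  u_{27} = 2,  u_{28} = 1,  u_{29} = 0,  u_{30} = 2,  u_{31} = 6,  u_{32} = 1,  u_{33} = 1,  u_{34} = 5,  u_{35} = 3,  u_{36} = 5,  u_{37} = 0,  u_{38} = 3,  u_{39} = 2,  u_{40} = 5,  u_{41} = 5,  u_{42} = 4,  u_{43} = 1,  u_{44} = 4,  u_{45} = 0,  u_{46} = 1,  u_{47} = 3,  u_{48} = 4,  u_{49} = 4,  u_{50} = 6.
Since (u_{49}, u_{50}) = (u_1, u_2) = (4, 6) (two consecutive terms determine the rest), the sequence is periodic with period 48.
The value 4 first appears (with j ≥ 3) at u_{11}.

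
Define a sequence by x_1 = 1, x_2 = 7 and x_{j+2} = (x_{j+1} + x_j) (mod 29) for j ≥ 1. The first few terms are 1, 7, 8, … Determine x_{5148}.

27

Listing terms: x_1 = 1, x_2 = 7, x_3 = 8, x_4 = 15, x_5 = 23, x_6 = 9, x_7 = 3, x_8 = 12, x_9 = 15, x_{10} = 27, x_{11} = 13, x_{12} = 11, x_{13} = 24, x_{14} = 6, x_{15} = 1, x_{16} = 7.
Since (x_{15}, x_{16}) = (x_1, x_2) = (1, 7) (two consecutive terms determine the rest), the sequence is periodic with period 14.
(5148 - 1) mod 14 = 9, so x_{5148} = x_{10} = 27.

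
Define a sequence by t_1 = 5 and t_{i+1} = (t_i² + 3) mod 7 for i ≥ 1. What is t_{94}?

t_1 = 5,  t_2 = 0,  t_3 = 3,  t_4 = 5.
The sequence repeats with period 3.
So t_{94} = t_{1 + ((94-1) mod 3)} = t_1 = 5.

5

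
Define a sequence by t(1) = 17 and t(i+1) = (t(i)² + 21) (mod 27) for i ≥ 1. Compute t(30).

t(1) = 17; t(2) = 13; t(3) = 1; t(4) = 22; t(5) = 19; t(6) = 4; t(7) = 10; t(8) = 13.
Since t(8) = t(2) = 13, the sequence is eventually periodic: after a pre-period of length 1 it cycles with period 6.
For i ≥ 2, t(i) depends only on (i - 2) mod 6. (30 - 2) mod 6 = 4, so t(30) = t(6) = 4.

4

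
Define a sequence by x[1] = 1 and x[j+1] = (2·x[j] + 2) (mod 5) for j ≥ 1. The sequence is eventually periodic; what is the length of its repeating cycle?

4

Listing terms: x[1] = 1, x[2] = 4, x[3] = 0, x[4] = 2, x[5] = 1.
The sequence repeats with period 4.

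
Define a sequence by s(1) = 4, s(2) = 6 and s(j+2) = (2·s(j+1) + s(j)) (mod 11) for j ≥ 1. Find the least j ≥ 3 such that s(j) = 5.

Listing terms: s(1) = 4, s(2) = 6, s(3) = 5, s(4) = 5, s(5) = 4, s(6) = 2, s(7) = 8, s(8) = 7, s(9) = 0, s(10) = 7, s(11) = 3, s(12) = 2, s(13) = 7, s(14) = 5, s(15) = 6, s(16) = 6, s(17) = 7, s(18) = 9, s(19) = 3, s(20) = 4, s(21) = 0, s(22) = 4, s(23) = 8, s(24) = 9, s(25) = 4, s(26) = 6.
Since (s(25), s(26)) = (s(1), s(2)) = (4, 6) (two consecutive terms determine the rest), the sequence is periodic with period 24.
The value 5 first appears (with j ≥ 3) at s(3).

3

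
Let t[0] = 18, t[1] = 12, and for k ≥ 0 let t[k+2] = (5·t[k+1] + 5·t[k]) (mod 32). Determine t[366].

26

Computing terms: t[0] = 18,  t[1] = 12,  t[2] = 22,  t[3] = 10,  t[4] = 0,  t[5] = 18,  t[6] = 26,  t[7] = 28,  t[8] = 14,  t[9] = 18,  t[10] = 0,  t[11] = 26,  t[12] = 2,  t[13] = 12,  t[14] = 6,  t[15] = 26,  t[16] = 0,  t[17] = 2,  t[18] = 10,  t[19] = 28,  t[20] = 30,  t[21] = 2,  t[22] = 0,  t[23] = 10,  t[24] = 18,  t[25] = 12.
The sequence repeats with period 24.
So t[366] = t[0 + ((366-0) mod 24)] = t[6] = 26.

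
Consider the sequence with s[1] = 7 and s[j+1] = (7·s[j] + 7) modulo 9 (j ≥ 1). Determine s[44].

8

We have s[1] = 7; s[2] = 2; s[3] = 3; s[4] = 1; s[5] = 5; s[6] = 6; s[7] = 4; s[8] = 8; s[9] = 0; s[10] = 7.
The sequence repeats with period 9.
So s[44] = s[1 + ((44-1) mod 9)] = s[8] = 8.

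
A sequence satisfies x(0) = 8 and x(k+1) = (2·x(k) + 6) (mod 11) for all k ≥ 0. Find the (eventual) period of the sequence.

Listing terms: x(0) = 8,  x(1) = 0,  x(2) = 6,  x(3) = 7,  x(4) = 9,  x(5) = 2,  x(6) = 10,  x(7) = 4,  x(8) = 3,  x(9) = 1,  x(10) = 8.
Since x(10) = x(0) = 8, the sequence is periodic with period 10.

10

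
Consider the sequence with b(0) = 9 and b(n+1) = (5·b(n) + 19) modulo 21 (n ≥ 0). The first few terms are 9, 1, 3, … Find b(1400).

3

Listing terms: b(0) = 9,  b(1) = 1,  b(2) = 3,  b(3) = 13,  b(4) = 0,  b(5) = 19,  b(6) = 9.
The sequence repeats with period 6.
(1400 - 0) mod 6 = 2, so b(1400) = b(2) = 3.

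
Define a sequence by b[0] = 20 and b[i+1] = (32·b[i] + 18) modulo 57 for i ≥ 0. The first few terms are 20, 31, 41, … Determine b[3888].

20

b[0] = 20, b[1] = 31, b[2] = 41, b[3] = 19, b[4] = 56, b[5] = 43, b[6] = 26, b[7] = 52, b[8] = 29, b[9] = 34, b[10] = 23, b[11] = 13, b[12] = 35, b[13] = 55, b[14] = 11, b[15] = 28, b[16] = 2, b[17] = 25, b[18] = 20.
The sequence repeats with period 18.
So b[3888] = b[0 + ((3888-0) mod 18)] = b[0] = 20.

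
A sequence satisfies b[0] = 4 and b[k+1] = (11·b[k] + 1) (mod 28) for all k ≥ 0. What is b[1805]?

Listing terms: b[0] = 4; b[1] = 17; b[2] = 20; b[3] = 25; b[4] = 24; b[5] = 13; b[6] = 4.
The sequence repeats with period 6.
So b[1805] = b[0 + ((1805-0) mod 6)] = b[5] = 13.

13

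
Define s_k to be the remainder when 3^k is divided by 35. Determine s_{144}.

Computing terms: s_0 = 1, s_1 = 3, s_2 = 9, s_3 = 27, s_4 = 11, s_5 = 33, s_6 = 29, s_7 = 17, s_8 = 16, s_9 = 13, s_{10} = 4, s_{11} = 12, s_{12} = 1.
The sequence repeats with period 12.
So s_{144} = s_{0 + ((144-0) mod 12)} = s_0 = 1.

1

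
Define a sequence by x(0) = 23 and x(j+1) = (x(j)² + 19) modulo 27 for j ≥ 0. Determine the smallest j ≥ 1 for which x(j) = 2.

2

Listing terms: x(0) = 23; x(1) = 8; x(2) = 2; x(3) = 23.
The sequence repeats with period 3.
The value 2 first appears (with j ≥ 1) at x(2).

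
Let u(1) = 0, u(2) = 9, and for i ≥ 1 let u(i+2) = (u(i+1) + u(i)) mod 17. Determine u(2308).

1

We have u(1) = 0,  u(2) = 9,  u(3) = 9,  u(4) = 1,  u(5) = 10,  u(6) = 11,  u(7) = 4,  u(8) = 15,  u(9) = 2,  u(10) = 0,  u(11) = 2,  u(12) = 2,  u(13) = 4,  u(14) = 6,  u(15) = 10,  u(16) = 16,  u(17) = 9,  u(18) = 8,  u(19) = 0,  u(20) = 8,  u(21) = 8,  u(22) = 16,  u(23) = 7,  u(24) = 6,  u(25) = 13,  u(26) = 2,  u(27) = 15,  u(28) = 0,  u(29) = 15,  u(30) = 15,  u(31) = 13,  u(32) = 11,  u(33) = 7,  u(34) = 1,  u(35) = 8,  u(36) = 9,  u(37) = 0,  u(38) = 9.
The sequence repeats with period 36.
(2308 - 1) mod 36 = 3, so u(2308) = u(4) = 1.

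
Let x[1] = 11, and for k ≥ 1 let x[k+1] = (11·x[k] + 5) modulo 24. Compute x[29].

11

Listing terms: x[1] = 11,  x[2] = 6,  x[3] = 23,  x[4] = 18,  x[5] = 11.
Since x[5] = x[1] = 11, the sequence is periodic with period 4.
(29 - 1) mod 4 = 0, so x[29] = x[1] = 11.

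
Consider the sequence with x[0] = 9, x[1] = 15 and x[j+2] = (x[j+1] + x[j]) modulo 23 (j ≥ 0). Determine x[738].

We have x[0] = 9,  x[1] = 15,  x[2] = 1,  x[3] = 16,  x[4] = 17,  x[5] = 10,  x[6] = 4,  x[7] = 14,  x[8] = 18,  x[9] = 9,  x[10] = 4,  x[11] = 13,  x[12] = 17,  x[13] = 7,  x[14] = 1,  x[15] = 8,  x[16] = 9,  x[17] = 17,  x[18] = 3,  x[19] = 20,  x[20] = 0,  x[21] = 20,  x[22] = 20,  x[23] = 17,  x[24] = 14,  x[25] = 8,  x[26] = 22,  x[27] = 7,  x[28] = 6,  x[29] = 13,  x[30] = 19,  x[31] = 9,  x[32] = 5,  x[33] = 14,  x[34] = 19,  x[35] = 10,  x[36] = 6,  x[37] = 16,  x[38] = 22,  x[39] = 15,  x[40] = 14,  x[41] = 6,  x[42] = 20,  x[43] = 3,  x[44] = 0,  x[45] = 3,  x[46] = 3,  x[47] = 6,  x[48] = 9,  x[49] = 15.
Since (x[48], x[49]) = (x[0], x[1]) = (9, 15) (two consecutive terms determine the rest), the sequence is periodic with period 48.
(738 - 0) mod 48 = 18, so x[738] = x[18] = 3.

3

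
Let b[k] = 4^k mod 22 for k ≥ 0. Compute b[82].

16

b[0] = 1; b[1] = 4; b[2] = 16; b[3] = 20; b[4] = 14; b[5] = 12; b[6] = 4.
Since b[6] = b[1] = 4, the sequence is eventually periodic: after a pre-period of length 1 it cycles with period 5.
For k ≥ 1, b[k] depends only on (k - 1) mod 5. (82 - 1) mod 5 = 1, so b[82] = b[2] = 16.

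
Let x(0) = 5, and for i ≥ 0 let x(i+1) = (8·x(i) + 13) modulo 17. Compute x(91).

7

Listing terms: x(0) = 5,  x(1) = 2,  x(2) = 12,  x(3) = 7,  x(4) = 1,  x(5) = 4,  x(6) = 11,  x(7) = 16,  x(8) = 5.
The sequence repeats with period 8.
So x(91) = x(0 + ((91-0) mod 8)) = x(3) = 7.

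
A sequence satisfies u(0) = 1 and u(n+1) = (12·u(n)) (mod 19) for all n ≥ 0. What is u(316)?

Computing terms: u(0) = 1; u(1) = 12; u(2) = 11; u(3) = 18; u(4) = 7; u(5) = 8; u(6) = 1.
Since u(6) = u(0) = 1, the sequence is periodic with period 6.
(316 - 0) mod 6 = 4, so u(316) = u(4) = 7.

7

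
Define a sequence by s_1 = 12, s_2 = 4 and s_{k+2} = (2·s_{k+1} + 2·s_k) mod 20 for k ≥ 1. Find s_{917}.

8

Computing terms: s_1 = 12,  s_2 = 4,  s_3 = 12,  s_4 = 12,  s_5 = 8,  s_6 = 0,  s_7 = 16,  s_8 = 12,  s_9 = 16,  s_{10} = 16,  s_{11} = 4,  s_{12} = 0,  s_{13} = 8,  s_{14} = 16,  s_{15} = 8,  s_{16} = 8,  s_{17} = 12,  s_{18} = 0,  s_{19} = 4,  s_{20} = 8,  s_{21} = 4,  s_{22} = 4,  s_{23} = 16,  s_{24} = 0,  s_{25} = 12,  s_{26} = 4.
Since (s_{25}, s_{26}) = (s_1, s_2) = (12, 4) (two consecutive terms determine the rest), the sequence is periodic with period 24.
So s_{917} = s_{1 + ((917-1) mod 24)} = s_5 = 8.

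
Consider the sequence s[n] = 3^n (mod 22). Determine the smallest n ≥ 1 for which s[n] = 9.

s[0] = 1,  s[1] = 3,  s[2] = 9,  s[3] = 5,  s[4] = 15,  s[5] = 1.
Since s[5] = s[0] = 1, the sequence is periodic with period 5.
The value 9 first appears (with n ≥ 1) at s[2].

2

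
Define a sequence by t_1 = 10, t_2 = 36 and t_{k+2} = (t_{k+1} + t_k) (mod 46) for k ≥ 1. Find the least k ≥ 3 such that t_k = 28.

12

t_1 = 10; t_2 = 36; t_3 = 0; t_4 = 36; t_5 = 36; t_6 = 26; t_7 = 16; t_8 = 42; t_9 = 12; t_{10} = 8; t_{11} = 20; t_{12} = 28; t_{13} = 2; t_{14} = 30; t_{15} = 32; t_{16} = 16; t_{17} = 2; t_{18} = 18; t_{19} = 20; t_{20} = 38; t_{21} = 12; t_{22} = 4; t_{23} = 16; t_{24} = 20; t_{25} = 36; t_{26} = 10; t_{27} = 0; t_{28} = 10; t_{29} = 10; t_{30} = 20; t_{31} = 30; t_{32} = 4; t_{33} = 34; t_{34} = 38; t_{35} = 26; t_{36} = 18; t_{37} = 44; t_{38} = 16; t_{39} = 14; t_{40} = 30; t_{41} = 44; t_{42} = 28; t_{43} = 26; t_{44} = 8; t_{45} = 34; t_{46} = 42; t_{47} = 30; t_{48} = 26; t_{49} = 10; t_{50} = 36.
The sequence repeats with period 48.
The value 28 first appears (with k ≥ 3) at t_{12}.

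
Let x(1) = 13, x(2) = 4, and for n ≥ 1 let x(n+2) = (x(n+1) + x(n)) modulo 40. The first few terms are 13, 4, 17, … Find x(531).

Computing terms: x(1) = 13,  x(2) = 4,  x(3) = 17,  x(4) = 21,  x(5) = 38,  x(6) = 19,  x(7) = 17,  x(8) = 36,  x(9) = 13,  x(10) = 9,  x(11) = 22,  x(12) = 31,  x(13) = 13,  x(14) = 4.
Since (x(13), x(14)) = (x(1), x(2)) = (13, 4) (two consecutive terms determine the rest), the sequence is periodic with period 12.
(531 - 1) mod 12 = 2, so x(531) = x(3) = 17.

17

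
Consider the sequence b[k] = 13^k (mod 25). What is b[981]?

13

Computing terms: b[0] = 1; b[1] = 13; b[2] = 19; b[3] = 22; b[4] = 11; b[5] = 18; b[6] = 9; b[7] = 17; b[8] = 21; b[9] = 23; b[10] = 24; b[11] = 12; b[12] = 6; b[13] = 3; b[14] = 14; b[15] = 7; b[16] = 16; b[17] = 8; b[18] = 4; b[19] = 2; b[20] = 1.
Since b[20] = b[0] = 1, the sequence is periodic with period 20.
(981 - 0) mod 20 = 1, so b[981] = b[1] = 13.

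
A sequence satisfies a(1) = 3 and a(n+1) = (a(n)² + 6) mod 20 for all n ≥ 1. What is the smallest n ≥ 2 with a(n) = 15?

2

Listing terms: a(1) = 3; a(2) = 15; a(3) = 11; a(4) = 7; a(5) = 15.
Since a(5) = a(2) = 15, the sequence is eventually periodic: after a pre-period of length 1 it cycles with period 3.
The value 15 first appears (with n ≥ 2) at a(2).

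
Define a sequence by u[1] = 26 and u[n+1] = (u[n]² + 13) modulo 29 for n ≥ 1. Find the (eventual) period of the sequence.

u[1] = 26; u[2] = 22; u[3] = 4; u[4] = 0; u[5] = 13; u[6] = 8; u[7] = 19; u[8] = 26.
Since u[8] = u[1] = 26, the sequence is periodic with period 7.

7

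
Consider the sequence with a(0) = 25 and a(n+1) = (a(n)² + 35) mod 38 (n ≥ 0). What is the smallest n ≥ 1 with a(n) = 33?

We have a(0) = 25, a(1) = 14, a(2) = 3, a(3) = 6, a(4) = 33, a(5) = 22, a(6) = 25.
The sequence repeats with period 6.
The value 33 first appears (with n ≥ 1) at a(4).

4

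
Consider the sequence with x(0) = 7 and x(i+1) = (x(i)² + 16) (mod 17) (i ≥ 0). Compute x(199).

Computing terms: x(0) = 7,  x(1) = 14,  x(2) = 8,  x(3) = 12,  x(4) = 7.
Since x(4) = x(0) = 7, the sequence is periodic with period 4.
(199 - 0) mod 4 = 3, so x(199) = x(3) = 12.

12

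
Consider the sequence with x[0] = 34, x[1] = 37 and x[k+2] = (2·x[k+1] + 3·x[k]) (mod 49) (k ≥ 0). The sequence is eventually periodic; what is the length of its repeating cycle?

Listing terms: x[0] = 34, x[1] = 37, x[2] = 29, x[3] = 22, x[4] = 33, x[5] = 34, x[6] = 20, x[7] = 44, x[8] = 1, x[9] = 36, x[10] = 26, x[11] = 13, x[12] = 6, x[13] = 2, x[14] = 22, x[15] = 1, x[16] = 19, x[17] = 41, x[18] = 41, x[19] = 9, x[20] = 43, x[21] = 15, x[22] = 12, x[23] = 20, x[24] = 27, x[25] = 16, x[26] = 15, x[27] = 29, x[28] = 5, x[29] = 48, x[30] = 13, x[31] = 23, x[32] = 36, x[33] = 43, x[34] = 47, x[35] = 27, x[36] = 48, x[37] = 30, x[38] = 8, x[39] = 8, x[40] = 40, x[41] = 6, x[42] = 34, x[43] = 37.
The sequence repeats with period 42.

42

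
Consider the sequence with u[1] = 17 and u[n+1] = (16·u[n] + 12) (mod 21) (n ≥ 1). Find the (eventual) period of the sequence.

Listing terms: u[1] = 17, u[2] = 11, u[3] = 20, u[4] = 17.
Since u[4] = u[1] = 17, the sequence is periodic with period 3.

3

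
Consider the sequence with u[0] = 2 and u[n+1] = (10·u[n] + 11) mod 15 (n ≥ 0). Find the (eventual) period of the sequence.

3

Listing terms: u[0] = 2,  u[1] = 1,  u[2] = 6,  u[3] = 11,  u[4] = 1.
Since u[4] = u[1] = 1, the sequence is eventually periodic: after a pre-period of length 1 it cycles with period 3.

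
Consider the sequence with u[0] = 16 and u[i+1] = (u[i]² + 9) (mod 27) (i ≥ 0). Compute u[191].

Computing terms: u[0] = 16; u[1] = 22; u[2] = 7; u[3] = 4; u[4] = 25; u[5] = 13; u[6] = 16.
The sequence repeats with period 6.
(191 - 0) mod 6 = 5, so u[191] = u[5] = 13.

13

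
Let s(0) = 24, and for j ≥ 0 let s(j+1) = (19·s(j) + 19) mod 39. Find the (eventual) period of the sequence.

12

Computing terms: s(0) = 24,  s(1) = 7,  s(2) = 35,  s(3) = 21,  s(4) = 28,  s(5) = 5,  s(6) = 36,  s(7) = 1,  s(8) = 38,  s(9) = 0,  s(10) = 19,  s(11) = 29,  s(12) = 24.
Since s(12) = s(0) = 24, the sequence is periodic with period 12.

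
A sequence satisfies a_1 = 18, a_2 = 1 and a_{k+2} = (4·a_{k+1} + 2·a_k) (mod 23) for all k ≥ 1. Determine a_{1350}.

17

We have a_1 = 18,  a_2 = 1,  a_3 = 17,  a_4 = 1,  a_5 = 15,  a_6 = 16,  a_7 = 2,  a_8 = 17,  a_9 = 3,  a_{10} = 0,  a_{11} = 6,  a_{12} = 1,  a_{13} = 16,  a_{14} = 20,  a_{15} = 20,  a_{16} = 5,  a_{17} = 14,  a_{18} = 20,  a_{19} = 16,  a_{20} = 12,  a_{21} = 11,  a_{22} = 22,  a_{23} = 18,  a_{24} = 1.
The sequence repeats with period 22.
So a_{1350} = a_{1 + ((1350-1) mod 22)} = a_8 = 17.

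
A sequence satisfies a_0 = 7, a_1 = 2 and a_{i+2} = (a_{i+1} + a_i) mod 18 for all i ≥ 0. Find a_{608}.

a_0 = 7, a_1 = 2, a_2 = 9, a_3 = 11, a_4 = 2, a_5 = 13, a_6 = 15, a_7 = 10, a_8 = 7, a_9 = 17, a_{10} = 6, a_{11} = 5, a_{12} = 11, a_{13} = 16, a_{14} = 9, a_{15} = 7, a_{16} = 16, a_{17} = 5, a_{18} = 3, a_{19} = 8, a_{20} = 11, a_{21} = 1, a_{22} = 12, a_{23} = 13, a_{24} = 7, a_{25} = 2.
Since (a_{24}, a_{25}) = (a_0, a_1) = (7, 2) (two consecutive terms determine the rest), the sequence is periodic with period 24.
So a_{608} = a_{0 + ((608-0) mod 24)} = a_8 = 7.

7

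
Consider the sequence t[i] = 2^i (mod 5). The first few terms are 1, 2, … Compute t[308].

We have t[0] = 1; t[1] = 2; t[2] = 4; t[3] = 3; t[4] = 1.
The sequence repeats with period 4.
(308 - 0) mod 4 = 0, so t[308] = t[0] = 1.

1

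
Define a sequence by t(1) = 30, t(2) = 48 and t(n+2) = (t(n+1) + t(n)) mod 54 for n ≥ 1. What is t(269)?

42

Computing terms: t(1) = 30,  t(2) = 48,  t(3) = 24,  t(4) = 18,  t(5) = 42,  t(6) = 6,  t(7) = 48,  t(8) = 0,  t(9) = 48,  t(10) = 48,  t(11) = 42,  t(12) = 36,  t(13) = 24,  t(14) = 6,  t(15) = 30,  t(16) = 36,  t(17) = 12,  t(18) = 48,  t(19) = 6,  t(20) = 0,  t(21) = 6,  t(22) = 6,  t(23) = 12,  t(24) = 18,  t(25) = 30,  t(26) = 48.
Since (t(25), t(26)) = (t(1), t(2)) = (30, 48) (two consecutive terms determine the rest), the sequence is periodic with period 24.
So t(269) = t(1 + ((269-1) mod 24)) = t(5) = 42.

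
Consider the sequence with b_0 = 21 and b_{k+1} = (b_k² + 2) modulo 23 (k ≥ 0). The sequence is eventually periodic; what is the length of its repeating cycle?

3

Computing terms: b_0 = 21, b_1 = 6, b_2 = 15, b_3 = 20, b_4 = 11, b_5 = 8, b_6 = 20.
Since b_6 = b_3 = 20, the sequence is eventually periodic: after a pre-period of length 3 it cycles with period 3.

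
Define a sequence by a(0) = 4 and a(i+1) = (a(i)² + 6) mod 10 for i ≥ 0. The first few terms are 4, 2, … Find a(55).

2

Computing terms: a(0) = 4,  a(1) = 2,  a(2) = 0,  a(3) = 6,  a(4) = 2.
Since a(4) = a(1) = 2, the sequence is eventually periodic: after a pre-period of length 1 it cycles with period 3.
For i ≥ 1, a(i) depends only on (i - 1) mod 3. (55 - 1) mod 3 = 0, so a(55) = a(1) = 2.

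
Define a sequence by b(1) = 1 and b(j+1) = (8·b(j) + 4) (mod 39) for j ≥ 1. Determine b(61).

1

Computing terms: b(1) = 1,  b(2) = 12,  b(3) = 22,  b(4) = 24,  b(5) = 1.
Since b(5) = b(1) = 1, the sequence is periodic with period 4.
So b(61) = b(1 + ((61-1) mod 4)) = b(1) = 1.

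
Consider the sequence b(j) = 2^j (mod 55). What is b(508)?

36

Listing terms: b(1) = 2,  b(2) = 4,  b(3) = 8,  b(4) = 16,  b(5) = 32,  b(6) = 9,  b(7) = 18,  b(8) = 36,  b(9) = 17,  b(10) = 34,  b(11) = 13,  b(12) = 26,  b(13) = 52,  b(14) = 49,  b(15) = 43,  b(16) = 31,  b(17) = 7,  b(18) = 14,  b(19) = 28,  b(20) = 1,  b(21) = 2.
Since b(21) = b(1) = 2, the sequence is periodic with period 20.
(508 - 1) mod 20 = 7, so b(508) = b(8) = 36.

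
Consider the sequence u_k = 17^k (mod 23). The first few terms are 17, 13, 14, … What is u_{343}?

10

We have u_1 = 17; u_2 = 13; u_3 = 14; u_4 = 8; u_5 = 21; u_6 = 12; u_7 = 20; u_8 = 18; u_9 = 7; u_{10} = 4; u_{11} = 22; u_{12} = 6; u_{13} = 10; u_{14} = 9; u_{15} = 15; u_{16} = 2; u_{17} = 11; u_{18} = 3; u_{19} = 5; u_{20} = 16; u_{21} = 19; u_{22} = 1; u_{23} = 17.
Since u_{23} = u_1 = 17, the sequence is periodic with period 22.
(343 - 1) mod 22 = 12, so u_{343} = u_{13} = 10.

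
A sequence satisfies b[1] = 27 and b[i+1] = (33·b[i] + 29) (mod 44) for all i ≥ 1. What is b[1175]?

29

Listing terms: b[1] = 27; b[2] = 40; b[3] = 29; b[4] = 18; b[5] = 7; b[6] = 40.
Since b[6] = b[2] = 40, the sequence is eventually periodic: after a pre-period of length 1 it cycles with period 4.
For i ≥ 2, b[i] depends only on (i - 2) mod 4. (1175 - 2) mod 4 = 1, so b[1175] = b[3] = 29.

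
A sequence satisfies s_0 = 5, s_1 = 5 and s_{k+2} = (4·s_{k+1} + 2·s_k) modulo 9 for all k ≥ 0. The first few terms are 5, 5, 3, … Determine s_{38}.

3

We have s_0 = 5; s_1 = 5; s_2 = 3; s_3 = 4; s_4 = 4; s_5 = 6; s_6 = 5; s_7 = 5.
Since (s_6, s_7) = (s_0, s_1) = (5, 5) (two consecutive terms determine the rest), the sequence is periodic with period 6.
(38 - 0) mod 6 = 2, so s_{38} = s_2 = 3.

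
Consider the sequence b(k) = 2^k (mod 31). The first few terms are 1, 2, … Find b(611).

2

Listing terms: b(0) = 1; b(1) = 2; b(2) = 4; b(3) = 8; b(4) = 16; b(5) = 1.
Since b(5) = b(0) = 1, the sequence is periodic with period 5.
So b(611) = b(0 + ((611-0) mod 5)) = b(1) = 2.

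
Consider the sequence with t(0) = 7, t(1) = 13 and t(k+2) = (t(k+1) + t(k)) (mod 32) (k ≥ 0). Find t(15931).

9

Listing terms: t(0) = 7; t(1) = 13; t(2) = 20; t(3) = 1; t(4) = 21; t(5) = 22; t(6) = 11; t(7) = 1; t(8) = 12; t(9) = 13; t(10) = 25; t(11) = 6; t(12) = 31; t(13) = 5; t(14) = 4; t(15) = 9; t(16) = 13; t(17) = 22; t(18) = 3; t(19) = 25; t(20) = 28; t(21) = 21; t(22) = 17; t(23) = 6; t(24) = 23; t(25) = 29; t(26) = 20; t(27) = 17; t(28) = 5; t(29) = 22; t(30) = 27; t(31) = 17; t(32) = 12; t(33) = 29; t(34) = 9; t(35) = 6; t(36) = 15; t(37) = 21; t(38) = 4; t(39) = 25; t(40) = 29; t(41) = 22; t(42) = 19; t(43) = 9; t(44) = 28; t(45) = 5; t(46) = 1; t(47) = 6; t(48) = 7; t(49) = 13.
The sequence repeats with period 48.
(15931 - 0) mod 48 = 43, so t(15931) = t(43) = 9.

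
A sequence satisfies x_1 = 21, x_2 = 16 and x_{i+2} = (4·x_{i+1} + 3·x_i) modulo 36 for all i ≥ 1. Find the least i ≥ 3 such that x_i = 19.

x_1 = 21, x_2 = 16, x_3 = 19, x_4 = 16, x_5 = 13, x_6 = 28, x_7 = 7, x_8 = 4, x_9 = 1, x_{10} = 16, x_{11} = 31, x_{12} = 28, x_{13} = 25, x_{14} = 4, x_{15} = 19, x_{16} = 16.
Since (x_{15}, x_{16}) = (x_3, x_4) = (19, 16) (two consecutive terms determine the rest), the sequence is eventually periodic: after a pre-period of length 2 it cycles with period 12.
The value 19 first appears (with i ≥ 3) at x_3.

3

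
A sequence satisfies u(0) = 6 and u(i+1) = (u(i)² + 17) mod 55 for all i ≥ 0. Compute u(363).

18

Listing terms: u(0) = 6; u(1) = 53; u(2) = 21; u(3) = 18; u(4) = 11; u(5) = 28; u(6) = 31; u(7) = 43; u(8) = 51; u(9) = 33; u(10) = 6.
Since u(10) = u(0) = 6, the sequence is periodic with period 10.
So u(363) = u(0 + ((363-0) mod 10)) = u(3) = 18.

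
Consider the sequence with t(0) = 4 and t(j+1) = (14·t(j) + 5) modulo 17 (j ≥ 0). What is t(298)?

Computing terms: t(0) = 4, t(1) = 10, t(2) = 9, t(3) = 12, t(4) = 3, t(5) = 13, t(6) = 0, t(7) = 5, t(8) = 7, t(9) = 1, t(10) = 2, t(11) = 16, t(12) = 8, t(13) = 15, t(14) = 11, t(15) = 6, t(16) = 4.
The sequence repeats with period 16.
So t(298) = t(0 + ((298-0) mod 16)) = t(10) = 2.

2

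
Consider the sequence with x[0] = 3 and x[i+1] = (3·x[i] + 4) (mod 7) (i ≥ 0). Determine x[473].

Computing terms: x[0] = 3; x[1] = 6; x[2] = 1; x[3] = 0; x[4] = 4; x[5] = 2; x[6] = 3.
The sequence repeats with period 6.
So x[473] = x[0 + ((473-0) mod 6)] = x[5] = 2.

2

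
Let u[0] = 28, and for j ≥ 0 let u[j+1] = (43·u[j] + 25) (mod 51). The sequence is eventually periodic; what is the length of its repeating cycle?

Computing terms: u[0] = 28; u[1] = 5; u[2] = 36; u[3] = 43; u[4] = 38; u[5] = 27; u[6] = 13; u[7] = 23; u[8] = 45; u[9] = 22; u[10] = 2; u[11] = 9; u[12] = 4; u[13] = 44; u[14] = 30; u[15] = 40; u[16] = 11; u[17] = 39; u[18] = 19; u[19] = 26; u[20] = 21; u[21] = 10; u[22] = 47; u[23] = 6; u[24] = 28.
Since u[24] = u[0] = 28, the sequence is periodic with period 24.

24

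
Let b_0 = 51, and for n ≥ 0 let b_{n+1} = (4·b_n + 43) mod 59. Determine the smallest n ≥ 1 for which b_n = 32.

Listing terms: b_0 = 51; b_1 = 11; b_2 = 28; b_3 = 37; b_4 = 14; b_5 = 40; b_6 = 26; b_7 = 29; b_8 = 41; b_9 = 30; b_{10} = 45; b_{11} = 46; b_{12} = 50; b_{13} = 7; b_{14} = 12; b_{15} = 32; b_{16} = 53; b_{17} = 19; b_{18} = 1; b_{19} = 47; b_{20} = 54; b_{21} = 23; b_{22} = 17; b_{23} = 52; b_{24} = 15; b_{25} = 44; b_{26} = 42; b_{27} = 34; b_{28} = 2; b_{29} = 51.
Since b_{29} = b_0 = 51, the sequence is periodic with period 29.
The value 32 first appears (with n ≥ 1) at b_{15}.

15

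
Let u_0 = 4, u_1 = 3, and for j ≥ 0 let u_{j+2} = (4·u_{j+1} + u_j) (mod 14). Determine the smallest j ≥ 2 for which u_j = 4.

Computing terms: u_0 = 4,  u_1 = 3,  u_2 = 2,  u_3 = 11,  u_4 = 4,  u_5 = 13,  u_6 = 0,  u_7 = 13,  u_8 = 10,  u_9 = 11,  u_{10} = 12,  u_{11} = 3,  u_{12} = 10,  u_{13} = 1,  u_{14} = 0,  u_{15} = 1,  u_{16} = 4,  u_{17} = 3.
The sequence repeats with period 16.
The value 4 first appears (with j ≥ 2) at u_4.

4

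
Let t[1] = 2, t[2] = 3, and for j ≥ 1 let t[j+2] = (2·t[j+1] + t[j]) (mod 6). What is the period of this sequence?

8

Listing terms: t[1] = 2, t[2] = 3, t[3] = 2, t[4] = 1, t[5] = 4, t[6] = 3, t[7] = 4, t[8] = 5, t[9] = 2, t[10] = 3.
The sequence repeats with period 8.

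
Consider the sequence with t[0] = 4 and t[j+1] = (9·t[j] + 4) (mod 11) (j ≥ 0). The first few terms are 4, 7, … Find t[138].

2

t[0] = 4; t[1] = 7; t[2] = 1; t[3] = 2; t[4] = 0; t[5] = 4.
Since t[5] = t[0] = 4, the sequence is periodic with period 5.
So t[138] = t[0 + ((138-0) mod 5)] = t[3] = 2.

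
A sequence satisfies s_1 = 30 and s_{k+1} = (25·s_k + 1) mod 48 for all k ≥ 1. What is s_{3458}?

31

s_1 = 30,  s_2 = 31,  s_3 = 8,  s_4 = 9,  s_5 = 34,  s_6 = 35,  s_7 = 12,  s_8 = 13,  s_9 = 38,  s_{10} = 39,  s_{11} = 16,  s_{12} = 17,  s_{13} = 42,  s_{14} = 43,  s_{15} = 20,  s_{16} = 21,  s_{17} = 46,  s_{18} = 47,  s_{19} = 24,  s_{20} = 25,  s_{21} = 2,  s_{22} = 3,  s_{23} = 28,  s_{24} = 29,  s_{25} = 6,  s_{26} = 7,  s_{27} = 32,  s_{28} = 33,  s_{29} = 10,  s_{30} = 11,  s_{31} = 36,  s_{32} = 37,  s_{33} = 14,  s_{34} = 15,  s_{35} = 40,  s_{36} = 41,  s_{37} = 18,  s_{38} = 19,  s_{39} = 44,  s_{40} = 45,  s_{41} = 22,  s_{42} = 23,  s_{43} = 0,  s_{44} = 1,  s_{45} = 26,  s_{46} = 27,  s_{47} = 4,  s_{48} = 5,  s_{49} = 30.
The sequence repeats with period 48.
So s_{3458} = s_{1 + ((3458-1) mod 48)} = s_2 = 31.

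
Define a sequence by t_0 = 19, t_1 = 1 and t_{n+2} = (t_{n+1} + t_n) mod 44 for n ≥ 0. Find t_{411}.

1

t_0 = 19, t_1 = 1, t_2 = 20, t_3 = 21, t_4 = 41, t_5 = 18, t_6 = 15, t_7 = 33, t_8 = 4, t_9 = 37, t_{10} = 41, t_{11} = 34, t_{12} = 31, t_{13} = 21, t_{14} = 8, t_{15} = 29, t_{16} = 37, t_{17} = 22, t_{18} = 15, t_{19} = 37, t_{20} = 8, t_{21} = 1, t_{22} = 9, t_{23} = 10, t_{24} = 19, t_{25} = 29, t_{26} = 4, t_{27} = 33, t_{28} = 37, t_{29} = 26, t_{30} = 19, t_{31} = 1.
Since (t_{30}, t_{31}) = (t_0, t_1) = (19, 1) (two consecutive terms determine the rest), the sequence is periodic with period 30.
(411 - 0) mod 30 = 21, so t_{411} = t_{21} = 1.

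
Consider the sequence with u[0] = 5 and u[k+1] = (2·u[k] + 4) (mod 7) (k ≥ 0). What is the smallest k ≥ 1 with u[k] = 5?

3

u[0] = 5; u[1] = 0; u[2] = 4; u[3] = 5.
Since u[3] = u[0] = 5, the sequence is periodic with period 3.
The value 5 next appears (with k ≥ 1) at u[3].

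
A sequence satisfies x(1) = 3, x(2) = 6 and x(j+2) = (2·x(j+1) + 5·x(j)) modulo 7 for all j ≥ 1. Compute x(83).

5

x(1) = 3; x(2) = 6; x(3) = 6; x(4) = 0; x(5) = 2; x(6) = 4; x(7) = 4; x(8) = 0; x(9) = 6; x(10) = 5; x(11) = 5; x(12) = 0; x(13) = 4; x(14) = 1; x(15) = 1; x(16) = 0; x(17) = 5; x(18) = 3; x(19) = 3; x(20) = 0; x(21) = 1; x(22) = 2; x(23) = 2; x(24) = 0; x(25) = 3; x(26) = 6.
The sequence repeats with period 24.
(83 - 1) mod 24 = 10, so x(83) = x(11) = 5.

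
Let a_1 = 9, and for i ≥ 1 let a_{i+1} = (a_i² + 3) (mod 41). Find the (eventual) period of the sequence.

Listing terms: a_1 = 9,  a_2 = 2,  a_3 = 7,  a_4 = 11,  a_5 = 1,  a_6 = 4,  a_7 = 19,  a_8 = 36,  a_9 = 28,  a_{10} = 8,  a_{11} = 26,  a_{12} = 23,  a_{13} = 40,  a_{14} = 4.
Since a_{14} = a_6 = 4, the sequence is eventually periodic: after a pre-period of length 5 it cycles with period 8.

8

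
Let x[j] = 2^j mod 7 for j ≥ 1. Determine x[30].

Listing terms: x[1] = 2; x[2] = 4; x[3] = 1; x[4] = 2.
The sequence repeats with period 3.
So x[30] = x[1 + ((30-1) mod 3)] = x[3] = 1.

1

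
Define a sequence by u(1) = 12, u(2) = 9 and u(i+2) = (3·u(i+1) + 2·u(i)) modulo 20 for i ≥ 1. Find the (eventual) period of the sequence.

u(1) = 12, u(2) = 9, u(3) = 11, u(4) = 11, u(5) = 15, u(6) = 7, u(7) = 11, u(8) = 7, u(9) = 3, u(10) = 3, u(11) = 15, u(12) = 11, u(13) = 3, u(14) = 11, u(15) = 19, u(16) = 19, u(17) = 15, u(18) = 3, u(19) = 19, u(20) = 3, u(21) = 7, u(22) = 7, u(23) = 15, u(24) = 19, u(25) = 7, u(26) = 19, u(27) = 11, u(28) = 11.
Since (u(27), u(28)) = (u(3), u(4)) = (11, 11) (two consecutive terms determine the rest), the sequence is eventually periodic: after a pre-period of length 2 it cycles with period 24.

24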